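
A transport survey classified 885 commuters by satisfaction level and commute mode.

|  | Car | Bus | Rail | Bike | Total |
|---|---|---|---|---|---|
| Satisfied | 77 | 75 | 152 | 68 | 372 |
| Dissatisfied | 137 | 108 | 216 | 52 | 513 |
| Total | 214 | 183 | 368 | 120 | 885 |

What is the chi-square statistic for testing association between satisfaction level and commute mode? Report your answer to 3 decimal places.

Grand total N = 885.
Expected counts (row total × column total / N):
  Satisfied, Car: 372×214/885 = 89.9525
  Satisfied, Bus: 372×183/885 = 76.9220
  Satisfied, Rail: 372×368/885 = 154.6847
  Satisfied, Bike: 372×120/885 = 50.4407
  Dissatisfied, Car: 513×214/885 = 124.0475
  Dissatisfied, Bus: 513×183/885 = 106.0780
  Dissatisfied, Rail: 513×368/885 = 213.3153
  Dissatisfied, Bike: 513×120/885 = 69.5593
Contributions (O − E)²/E:
  (77 − 89.9525)²/89.9525 = 1.8651
  (75 − 76.9220)²/76.9220 = 0.0480
  (152 − 154.6847)²/154.6847 = 0.0466
  (68 − 50.4407)²/50.4407 = 6.1127
  (137 − 124.0475)²/124.0475 = 1.3524
  (108 − 106.0780)²/106.0780 = 0.0348
  (216 − 213.3153)²/213.3153 = 0.0338
  (52 − 69.5593)²/69.5593 = 4.4326
χ² = 1.8651 + 0.0480 + 0.0466 + 6.1127 + 1.3524 + 0.0348 + 0.0338 + 4.4326 = 13.926

13.926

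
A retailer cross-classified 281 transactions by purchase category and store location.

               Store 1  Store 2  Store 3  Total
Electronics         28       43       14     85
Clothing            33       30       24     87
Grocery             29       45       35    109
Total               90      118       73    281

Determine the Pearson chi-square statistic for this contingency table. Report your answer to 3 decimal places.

9.268

Grand total N = 281.
Expected counts (row total × column total / N):
  Electronics, Store 1: 85×90/281 = 27.2242
  Electronics, Store 2: 85×118/281 = 35.6940
  Electronics, Store 3: 85×73/281 = 22.0819
  Clothing, Store 1: 87×90/281 = 27.8648
  Clothing, Store 2: 87×118/281 = 36.5338
  Clothing, Store 3: 87×73/281 = 22.6014
  Grocery, Store 1: 109×90/281 = 34.9110
  Grocery, Store 2: 109×118/281 = 45.7722
  Grocery, Store 3: 109×73/281 = 28.3167
Contributions (O − E)²/E:
  (28 − 27.2242)²/27.2242 = 0.0221
  (43 − 35.6940)²/35.6940 = 1.4954
  (14 − 22.0819)²/22.0819 = 2.9579
  (33 − 27.8648)²/27.8648 = 0.9464
  (30 − 36.5338)²/36.5338 = 1.1685
  (24 − 22.6014)²/22.6014 = 0.0865
  (29 − 34.9110)²/34.9110 = 1.0008
  (45 − 45.7722)²/45.7722 = 0.0130
  (35 − 28.3167)²/28.3167 = 1.5774
χ² = 0.0221 + 1.4954 + 2.9579 + 0.9464 + 1.1685 + 0.0865 + 1.0008 + 0.0130 + 1.5774 = 9.268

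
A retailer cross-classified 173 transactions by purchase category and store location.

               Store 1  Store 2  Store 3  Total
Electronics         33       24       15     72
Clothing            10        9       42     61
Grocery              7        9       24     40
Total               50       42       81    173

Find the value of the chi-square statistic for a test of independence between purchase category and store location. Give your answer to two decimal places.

35.20

Grand total N = 173.
Expected counts (row total × column total / N):
  Electronics, Store 1: 72×50/173 = 20.809
  Electronics, Store 2: 72×42/173 = 17.480
  Electronics, Store 3: 72×81/173 = 33.711
  Clothing, Store 1: 61×50/173 = 17.630
  Clothing, Store 2: 61×42/173 = 14.809
  Clothing, Store 3: 61×81/173 = 28.561
  Grocery, Store 1: 40×50/173 = 11.561
  Grocery, Store 2: 40×42/173 = 9.711
  Grocery, Store 3: 40×81/173 = 18.728
Contributions (O − E)²/E:
  (33 − 20.809)²/20.809 = 7.1421
  (24 − 17.480)²/17.480 = 2.4319
  (15 − 33.711)²/33.711 = 10.3854
  (10 − 17.630)²/17.630 = 3.3021
  (9 − 14.809)²/14.809 = 2.2786
  (42 − 28.561)²/28.561 = 6.3235
  (7 − 11.561)²/11.561 = 1.7994
  (9 − 9.711)²/9.711 = 0.0521
  (24 − 18.728)²/18.728 = 1.4841
χ² = 7.1421 + 2.4319 + 10.3854 + 3.3021 + 2.2786 + 6.3235 + 1.7994 + 0.0521 + 1.4841 = 35.20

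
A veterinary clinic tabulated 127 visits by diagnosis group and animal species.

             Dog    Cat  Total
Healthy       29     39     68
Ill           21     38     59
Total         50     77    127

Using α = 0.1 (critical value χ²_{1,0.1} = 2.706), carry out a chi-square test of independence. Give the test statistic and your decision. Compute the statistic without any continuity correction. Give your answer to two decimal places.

0.66; fail to reject H₀

Grand total N = 127.
Expected counts (row total × column total / N):
  Healthy, Dog: 68×50/127 = 26.772
  Healthy, Cat: 68×77/127 = 41.228
  Ill, Dog: 59×50/127 = 23.228
  Ill, Cat: 59×77/127 = 35.772
Contributions (O − E)²/E:
  (29 − 26.772)²/26.772 = 0.1854
  (39 − 41.228)²/41.228 = 0.1204
  (21 − 23.228)²/23.228 = 0.2137
  (38 − 35.772)²/35.772 = 0.1388
χ² = 0.1854 + 0.1204 + 0.2137 + 0.1388 = 0.66
df = (2−1)(2−1) = 1. Since 0.66 < 2.706, fail to reject the null hypothesis of independence at α = 0.1.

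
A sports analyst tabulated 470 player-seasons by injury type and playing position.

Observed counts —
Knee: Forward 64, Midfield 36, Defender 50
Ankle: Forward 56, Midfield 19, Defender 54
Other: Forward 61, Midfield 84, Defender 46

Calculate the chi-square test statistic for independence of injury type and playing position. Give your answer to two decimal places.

Row totals: 150, 129, 191. Column totals: 181, 139, 150. Grand total N = 470.
Expected counts (row total × column total / N):
  Knee, Forward: 150×181/470 = 57.766
  Knee, Midfield: 150×139/470 = 44.362
  Knee, Defender: 150×150/470 = 47.872
  Ankle, Forward: 129×181/470 = 49.679
  Ankle, Midfield: 129×139/470 = 38.151
  Ankle, Defender: 129×150/470 = 41.170
  Other, Forward: 191×181/470 = 73.555
  Other, Midfield: 191×139/470 = 56.487
  Other, Defender: 191×150/470 = 60.957
Contributions (O − E)²/E:
  (64 − 57.766)²/57.766 = 0.6728
  (36 − 44.362)²/44.362 = 1.5762
  (50 − 47.872)²/47.872 = 0.0946
  (56 − 49.679)²/49.679 = 0.8043
  (19 − 38.151)²/38.151 = 9.6134
  (54 − 41.170)²/41.170 = 3.9983
  (61 − 73.555)²/73.555 = 2.1430
  (84 − 56.487)²/56.487 = 13.4007
  (46 − 60.957)²/60.957 = 3.6700
χ² = 0.6728 + 1.5762 + 0.0946 + 0.8043 + 9.6134 + 3.9983 + 2.1430 + 13.4007 + 3.6700 = 35.97

35.97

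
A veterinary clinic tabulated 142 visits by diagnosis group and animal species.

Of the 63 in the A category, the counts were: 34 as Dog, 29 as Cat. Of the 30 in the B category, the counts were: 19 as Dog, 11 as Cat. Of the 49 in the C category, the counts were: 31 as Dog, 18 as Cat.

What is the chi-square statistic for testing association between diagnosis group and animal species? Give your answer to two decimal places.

1.26

Row totals: 63, 30, 49. Column totals: 84, 58. Grand total N = 142.
Expected counts (row total × column total / N):
  A, Dog: 63×84/142 = 37.2676
  A, Cat: 63×58/142 = 25.7324
  B, Dog: 30×84/142 = 17.7465
  B, Cat: 30×58/142 = 12.2535
  C, Dog: 49×84/142 = 28.9859
  C, Cat: 49×58/142 = 20.0141
Contributions (O − E)²/E:
  (34 − 37.2676)²/37.2676 = 0.2865
  (29 − 25.7324)²/25.7324 = 0.4149
  (19 − 17.7465)²/17.7465 = 0.0885
  (11 − 12.2535)²/12.2535 = 0.1282
  (31 − 28.9859)²/28.9859 = 0.1400
  (18 − 20.0141)²/20.0141 = 0.2027
χ² = 0.2865 + 0.4149 + 0.0885 + 0.1282 + 0.1400 + 0.2027 = 1.26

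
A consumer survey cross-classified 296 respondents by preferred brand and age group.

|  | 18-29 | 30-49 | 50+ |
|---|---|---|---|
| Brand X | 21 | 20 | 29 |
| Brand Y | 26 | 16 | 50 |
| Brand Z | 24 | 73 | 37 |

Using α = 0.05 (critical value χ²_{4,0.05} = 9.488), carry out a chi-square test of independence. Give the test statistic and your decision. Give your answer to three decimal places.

35.955; reject H₀

Row totals: 70, 92, 134. Column totals: 71, 109, 116. Grand total N = 296.
Expected counts (row total × column total / N):
  Brand X, 18-29: 70×71/296 = 16.7905
  Brand X, 30-49: 70×109/296 = 25.7770
  Brand X, 50+: 70×116/296 = 27.4324
  Brand Y, 18-29: 92×71/296 = 22.0676
  Brand Y, 30-49: 92×109/296 = 33.8784
  Brand Y, 50+: 92×116/296 = 36.0541
  Brand Z, 18-29: 134×71/296 = 32.1419
  Brand Z, 30-49: 134×109/296 = 49.3446
  Brand Z, 50+: 134×116/296 = 52.5135
Contributions (O − E)²/E:
  (21 − 16.7905)²/16.7905 = 1.0554
  (20 − 25.7770)²/25.7770 = 1.2947
  (29 − 27.4324)²/27.4324 = 0.0896
  (26 − 22.0676)²/22.0676 = 0.7007
  (16 − 33.8784)²/33.8784 = 9.4348
  (50 − 36.0541)²/36.0541 = 5.3943
  (24 − 32.1419)²/32.1419 = 2.0624
  (73 − 49.3446)²/49.3446 = 11.3402
  (37 − 52.5135)²/52.5135 = 4.5830
χ² = 1.0554 + 1.2947 + 0.0896 + 0.7007 + 9.4348 + 5.3943 + 2.0624 + 11.3402 + 4.5830 = 35.955
df = (3−1)(3−1) = 4. Since 35.955 > 9.488, reject the null hypothesis of independence at α = 0.05.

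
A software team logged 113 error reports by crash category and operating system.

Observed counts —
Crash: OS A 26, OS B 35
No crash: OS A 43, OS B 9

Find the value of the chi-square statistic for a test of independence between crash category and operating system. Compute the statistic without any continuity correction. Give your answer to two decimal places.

18.96

Row totals: 61, 52. Column totals: 69, 44. Grand total N = 113.
Expected counts (row total × column total / N):
  Crash, OS A: 61×69/113 = 37.248
  Crash, OS B: 61×44/113 = 23.752
  No crash, OS A: 52×69/113 = 31.752
  No crash, OS B: 52×44/113 = 20.248
Contributions (O − E)²/E:
  (26 − 37.248)²/37.248 = 3.3966
  (35 − 23.752)²/23.752 = 5.3266
  (43 − 31.752)²/31.752 = 3.9846
  (9 − 20.248)²/20.248 = 6.2484
χ² = 3.3966 + 5.3266 + 3.9846 + 6.2484 = 18.96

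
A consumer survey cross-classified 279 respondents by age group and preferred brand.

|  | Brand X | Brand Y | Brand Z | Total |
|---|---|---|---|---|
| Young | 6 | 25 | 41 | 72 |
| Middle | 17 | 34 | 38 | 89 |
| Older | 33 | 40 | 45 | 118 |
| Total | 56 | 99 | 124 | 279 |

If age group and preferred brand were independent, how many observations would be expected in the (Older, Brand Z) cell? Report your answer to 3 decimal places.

Row total (Older) = 118; column total (Brand Z) = 124; grand total N = 279.
Expected count = (row total × column total) / N = 118 × 124 / 279 = 52.444.

52.444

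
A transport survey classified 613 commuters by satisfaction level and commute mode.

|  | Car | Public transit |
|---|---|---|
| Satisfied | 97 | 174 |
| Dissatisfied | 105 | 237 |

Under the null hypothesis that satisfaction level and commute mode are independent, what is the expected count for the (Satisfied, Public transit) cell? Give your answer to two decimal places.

Row total (Satisfied) = 271; column total (Public transit) = 411; grand total N = 613.
Expected count = (row total × column total) / N = 271 × 411 / 613 = 181.70.

181.70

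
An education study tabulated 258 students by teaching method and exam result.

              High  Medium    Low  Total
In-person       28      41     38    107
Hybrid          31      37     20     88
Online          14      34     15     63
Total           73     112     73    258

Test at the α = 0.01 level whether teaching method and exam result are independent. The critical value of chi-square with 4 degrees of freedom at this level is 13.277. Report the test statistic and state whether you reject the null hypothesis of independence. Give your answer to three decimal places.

8.164; fail to reject H₀

Grand total N = 258.
Expected counts (row total × column total / N):
  In-person, High: 107×73/258 = 30.27519
  In-person, Medium: 107×112/258 = 46.44961
  In-person, Low: 107×73/258 = 30.27519
  Hybrid, High: 88×73/258 = 24.89922
  Hybrid, Medium: 88×112/258 = 38.20155
  Hybrid, Low: 88×73/258 = 24.89922
  Online, High: 63×73/258 = 17.82558
  Online, Medium: 63×112/258 = 27.34884
  Online, Low: 63×73/258 = 17.82558
Contributions (O − E)²/E:
  (28 − 30.27519)²/30.27519 = 0.1710
  (41 − 46.44961)²/46.44961 = 0.6394
  (38 − 30.27519)²/30.27519 = 1.9710
  (31 − 24.89922)²/24.89922 = 1.4948
  (37 − 38.20155)²/38.20155 = 0.0378
  (20 − 24.89922)²/24.89922 = 0.9640
  (14 − 17.82558)²/17.82558 = 0.8210
  (34 − 27.34884)²/27.34884 = 1.6175
  (15 − 17.82558)²/17.82558 = 0.4479
χ² = 0.1710 + 0.6394 + 1.9710 + 1.4948 + 0.0378 + 0.9640 + 0.8210 + 1.6175 + 0.4479 = 8.164
df = (3−1)(3−1) = 4. Since 8.164 < 13.277, fail to reject the null hypothesis of independence at α = 0.01.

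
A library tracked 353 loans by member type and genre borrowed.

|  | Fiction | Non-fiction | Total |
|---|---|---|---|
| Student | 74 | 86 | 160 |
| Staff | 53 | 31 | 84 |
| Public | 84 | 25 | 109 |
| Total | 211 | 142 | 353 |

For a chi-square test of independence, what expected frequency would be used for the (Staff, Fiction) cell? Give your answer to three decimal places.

Row total (Staff) = 84; column total (Fiction) = 211; grand total N = 353.
Expected count = (row total × column total) / N = 84 × 211 / 353 = 50.210.

50.210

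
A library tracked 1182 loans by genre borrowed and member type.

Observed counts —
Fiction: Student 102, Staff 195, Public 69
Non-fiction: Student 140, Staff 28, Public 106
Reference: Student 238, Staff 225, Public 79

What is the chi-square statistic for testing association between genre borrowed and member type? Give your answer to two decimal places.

154.55

Row totals: 366, 274, 542. Column totals: 480, 448, 254. Grand total N = 1182.
Expected counts (row total × column total / N):
  Fiction, Student: 366×480/1182 = 148.629
  Fiction, Staff: 366×448/1182 = 138.721
  Fiction, Public: 366×254/1182 = 78.650
  Non-fiction, Student: 274×480/1182 = 111.269
  Non-fiction, Staff: 274×448/1182 = 103.851
  Non-fiction, Public: 274×254/1182 = 58.880
  Reference, Student: 542×480/1182 = 220.102
  Reference, Staff: 542×448/1182 = 205.428
  Reference, Public: 542×254/1182 = 116.470
Contributions (O − E)²/E:
  (102 − 148.629)²/148.629 = 14.6288
  (195 − 138.721)²/138.721 = 22.8323
  (69 − 78.650)²/78.650 = 1.1840
  (140 − 111.269)²/111.269 = 7.4187
  (28 − 103.851)²/103.851 = 55.4003
  (106 − 58.880)²/58.880 = 37.7088
  (238 − 220.102)²/220.102 = 1.4554
  (225 − 205.428)²/205.428 = 1.8647
  (79 − 116.470)²/116.470 = 12.0546
χ² = 14.6288 + 22.8323 + 1.1840 + 7.4187 + 55.4003 + 37.7088 + 1.4554 + 1.8647 + 12.0546 = 154.55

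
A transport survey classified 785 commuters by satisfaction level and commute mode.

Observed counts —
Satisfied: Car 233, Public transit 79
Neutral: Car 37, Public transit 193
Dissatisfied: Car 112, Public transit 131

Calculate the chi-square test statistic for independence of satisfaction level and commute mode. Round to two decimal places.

Row totals: 312, 230, 243. Column totals: 382, 403. Grand total N = 785.
Expected counts (row total × column total / N):
  Satisfied, Car: 312×382/785 = 151.827
  Satisfied, Public transit: 312×403/785 = 160.173
  Neutral, Car: 230×382/785 = 111.924
  Neutral, Public transit: 230×403/785 = 118.076
  Dissatisfied, Car: 243×382/785 = 118.250
  Dissatisfied, Public transit: 243×403/785 = 124.750
Contributions (O − E)²/E:
  (233 − 151.827)²/151.827 = 43.3984
  (79 − 160.173)²/160.173 = 41.1371
  (37 − 111.924)²/111.924 = 50.1555
  (193 − 118.076)²/118.076 = 47.5423
  (112 − 118.250)²/118.250 = 0.3303
  (131 − 124.750)²/124.750 = 0.3131
χ² = 43.3984 + 41.1371 + 50.1555 + 47.5423 + 0.3303 + 0.3131 = 182.88

182.88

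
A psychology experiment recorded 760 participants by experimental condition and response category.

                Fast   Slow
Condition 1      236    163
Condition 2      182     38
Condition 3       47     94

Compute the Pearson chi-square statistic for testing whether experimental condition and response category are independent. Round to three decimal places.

89.741

Row totals: 399, 220, 141. Column totals: 465, 295. Grand total N = 760.
Expected counts (row total × column total / N):
  Condition 1, Fast: 399×465/760 = 244.1250
  Condition 1, Slow: 399×295/760 = 154.8750
  Condition 2, Fast: 220×465/760 = 134.6053
  Condition 2, Slow: 220×295/760 = 85.3947
  Condition 3, Fast: 141×465/760 = 86.2697
  Condition 3, Slow: 141×295/760 = 54.7303
Contributions (O − E)²/E:
  (236 − 244.1250)²/244.1250 = 0.2704
  (163 − 154.8750)²/154.8750 = 0.4263
  (182 − 134.6053)²/134.6053 = 16.6877
  (38 − 85.3947)²/85.3947 = 26.3044
  (47 − 86.2697)²/86.2697 = 17.8754
  (94 − 54.7303)²/54.7303 = 28.1765
χ² = 0.2704 + 0.4263 + 16.6877 + 26.3044 + 17.8754 + 28.1765 = 89.741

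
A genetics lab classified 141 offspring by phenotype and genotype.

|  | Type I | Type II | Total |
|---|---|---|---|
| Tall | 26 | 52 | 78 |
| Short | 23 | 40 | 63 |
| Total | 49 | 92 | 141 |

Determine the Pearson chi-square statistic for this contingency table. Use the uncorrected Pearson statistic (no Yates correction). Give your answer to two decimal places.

Grand total N = 141.
Expected counts (row total × column total / N):
  Tall, Type I: 78×49/141 = 27.106
  Tall, Type II: 78×92/141 = 50.894
  Short, Type I: 63×49/141 = 21.894
  Short, Type II: 63×92/141 = 41.106
Contributions (O − E)²/E:
  (26 − 27.106)²/27.106 = 0.0451
  (52 − 50.894)²/50.894 = 0.0240
  (23 − 21.894)²/21.894 = 0.0559
  (40 − 41.106)²/41.106 = 0.0298
χ² = 0.0451 + 0.0240 + 0.0559 + 0.0298 = 0.15

0.15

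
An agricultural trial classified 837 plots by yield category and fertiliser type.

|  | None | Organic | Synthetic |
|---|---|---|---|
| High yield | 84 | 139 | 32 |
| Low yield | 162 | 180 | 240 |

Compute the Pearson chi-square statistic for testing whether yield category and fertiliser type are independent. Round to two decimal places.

Row totals: 255, 582. Column totals: 246, 319, 272. Grand total N = 837.
Expected counts (row total × column total / N):
  High yield, None: 255×246/837 = 74.946
  High yield, Organic: 255×319/837 = 97.186
  High yield, Synthetic: 255×272/837 = 82.867
  Low yield, None: 582×246/837 = 171.054
  Low yield, Organic: 582×319/837 = 221.814
  Low yield, Synthetic: 582×272/837 = 189.133
Contributions (O − E)²/E:
  (84 − 74.946)²/74.946 = 1.0938
  (139 − 97.186)²/97.186 = 17.9904
  (32 − 82.867)²/82.867 = 31.2242
  (162 − 171.054)²/171.054 = 0.4792
  (180 − 221.814)²/221.814 = 7.8823
  (240 − 189.133)²/189.133 = 13.6806
χ² = 1.0938 + 17.9904 + 31.2242 + 0.4792 + 7.8823 + 13.6806 = 72.35

72.35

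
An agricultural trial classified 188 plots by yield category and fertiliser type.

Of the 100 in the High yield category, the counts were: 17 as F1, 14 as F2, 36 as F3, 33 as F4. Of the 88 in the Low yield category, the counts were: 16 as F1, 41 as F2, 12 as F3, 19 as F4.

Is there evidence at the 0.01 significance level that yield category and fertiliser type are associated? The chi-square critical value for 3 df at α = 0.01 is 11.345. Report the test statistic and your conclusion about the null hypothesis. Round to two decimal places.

Row totals: 100, 88. Column totals: 33, 55, 48, 52. Grand total N = 188.
Expected counts (row total × column total / N):
  High yield, F1: 100×33/188 = 17.553
  High yield, F2: 100×55/188 = 29.255
  High yield, F3: 100×48/188 = 25.532
  High yield, F4: 100×52/188 = 27.660
  Low yield, F1: 88×33/188 = 15.447
  Low yield, F2: 88×55/188 = 25.745
  Low yield, F3: 88×48/188 = 22.468
  Low yield, F4: 88×52/188 = 24.340
Contributions (O − E)²/E:
  (17 − 17.553)²/17.553 = 0.0174
  (14 − 29.255)²/29.255 = 7.9547
  (36 − 25.532)²/25.532 = 4.2918
  (33 − 27.660)²/27.660 = 1.0309
  (16 − 15.447)²/15.447 = 0.0198
  (41 − 25.745)²/25.745 = 9.0392
  (12 − 22.468)²/22.468 = 4.8771
  (19 − 24.340)²/24.340 = 1.1716
χ² = 0.0174 + 7.9547 + 4.2918 + 1.0309 + 0.0198 + 9.0392 + 4.8771 + 1.1716 = 28.40
df = (2−1)(4−1) = 3. Since 28.40 > 11.345, reject the null hypothesis of independence at α = 0.01.

28.40; reject H₀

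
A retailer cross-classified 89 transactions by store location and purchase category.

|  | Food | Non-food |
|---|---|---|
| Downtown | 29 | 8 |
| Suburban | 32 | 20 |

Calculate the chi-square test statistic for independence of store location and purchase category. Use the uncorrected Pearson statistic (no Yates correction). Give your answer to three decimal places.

Row totals: 37, 52. Column totals: 61, 28. Grand total N = 89.
Expected counts (row total × column total / N):
  Downtown, Food: 37×61/89 = 25.35955
  Downtown, Non-food: 37×28/89 = 11.64045
  Suburban, Food: 52×61/89 = 35.64045
  Suburban, Non-food: 52×28/89 = 16.35955
Contributions (O − E)²/E:
  (29 − 25.35955)²/25.35955 = 0.5226
  (8 − 11.64045)²/11.64045 = 1.1385
  (32 − 35.64045)²/35.64045 = 0.3718
  (20 − 16.35955)²/16.35955 = 0.8101
χ² = 0.5226 + 1.1385 + 0.3718 + 0.8101 = 2.843

2.843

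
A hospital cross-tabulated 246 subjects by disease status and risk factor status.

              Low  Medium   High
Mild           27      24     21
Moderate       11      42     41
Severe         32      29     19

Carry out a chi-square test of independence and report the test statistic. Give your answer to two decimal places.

Row totals: 72, 94, 80. Column totals: 70, 95, 81. Grand total N = 246.
Expected counts (row total × column total / N):
  Mild, Low: 72×70/246 = 20.488
  Mild, Medium: 72×95/246 = 27.805
  Mild, High: 72×81/246 = 23.707
  Moderate, Low: 94×70/246 = 26.748
  Moderate, Medium: 94×95/246 = 36.301
  Moderate, High: 94×81/246 = 30.951
  Severe, Low: 80×70/246 = 22.764
  Severe, Medium: 80×95/246 = 30.894
  Severe, High: 80×81/246 = 26.341
Contributions (O − E)²/E:
  (27 − 20.488)²/20.488 = 2.0698
  (24 − 27.805)²/27.805 = 0.5207
  (21 − 23.707)²/23.707 = 0.3091
  (11 − 26.748)²/26.748 = 9.2717
  (42 − 36.301)²/36.301 = 0.8947
  (41 − 30.951)²/30.951 = 3.2627
  (32 − 22.764)²/22.764 = 3.7473
  (29 − 30.894)²/30.894 = 0.1161
  (19 − 26.341)²/26.341 = 2.0459
χ² = 2.0698 + 0.5207 + 0.3091 + 9.2717 + 0.8947 + 3.2627 + 3.7473 + 0.1161 + 2.0459 = 22.24

22.24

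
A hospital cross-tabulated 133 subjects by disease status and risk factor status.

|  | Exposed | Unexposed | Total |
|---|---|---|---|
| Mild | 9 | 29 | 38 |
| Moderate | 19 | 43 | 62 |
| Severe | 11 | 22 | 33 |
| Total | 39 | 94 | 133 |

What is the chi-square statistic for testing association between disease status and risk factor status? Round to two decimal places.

0.89

Grand total N = 133.
Expected counts (row total × column total / N):
  Mild, Exposed: 38×39/133 = 11.143
  Mild, Unexposed: 38×94/133 = 26.857
  Moderate, Exposed: 62×39/133 = 18.180
  Moderate, Unexposed: 62×94/133 = 43.820
  Severe, Exposed: 33×39/133 = 9.677
  Severe, Unexposed: 33×94/133 = 23.323
Contributions (O − E)²/E:
  (9 − 11.143)²/11.143 = 0.4121
  (29 − 26.857)²/26.857 = 0.1710
  (19 − 18.180)²/18.180 = 0.0370
  (43 − 43.820)²/43.820 = 0.0153
  (11 − 9.677)²/9.677 = 0.1809
  (22 − 23.323)²/23.323 = 0.0750
χ² = 0.4121 + 0.1710 + 0.0370 + 0.0153 + 0.1809 + 0.0750 = 0.89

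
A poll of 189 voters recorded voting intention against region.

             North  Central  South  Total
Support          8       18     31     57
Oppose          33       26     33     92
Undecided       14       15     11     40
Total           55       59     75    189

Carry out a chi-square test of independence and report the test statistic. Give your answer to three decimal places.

12.077

Grand total N = 189.
Expected counts (row total × column total / N):
  Support, North: 57×55/189 = 16.5873
  Support, Central: 57×59/189 = 17.7937
  Support, South: 57×75/189 = 22.6190
  Oppose, North: 92×55/189 = 26.7725
  Oppose, Central: 92×59/189 = 28.7196
  Oppose, South: 92×75/189 = 36.5079
  Undecided, North: 40×55/189 = 11.6402
  Undecided, Central: 40×59/189 = 12.4868
  Undecided, South: 40×75/189 = 15.8730
Contributions (O − E)²/E:
  (8 − 16.5873)²/16.5873 = 4.4457
  (18 − 17.7937)²/17.7937 = 0.0024
  (31 − 22.6190)²/22.6190 = 3.1054
  (33 − 26.7725)²/26.7725 = 1.4486
  (26 − 28.7196)²/28.7196 = 0.2575
  (33 − 36.5079)²/36.5079 = 0.3371
  (14 − 11.6402)²/11.6402 = 0.4784
  (15 − 12.4868)²/12.4868 = 0.5058
  (11 − 15.8730)²/15.8730 = 1.4960
χ² = 4.4457 + 0.0024 + 3.1054 + 1.4486 + 0.2575 + 0.3371 + 0.4784 + 0.5058 + 1.4960 = 12.077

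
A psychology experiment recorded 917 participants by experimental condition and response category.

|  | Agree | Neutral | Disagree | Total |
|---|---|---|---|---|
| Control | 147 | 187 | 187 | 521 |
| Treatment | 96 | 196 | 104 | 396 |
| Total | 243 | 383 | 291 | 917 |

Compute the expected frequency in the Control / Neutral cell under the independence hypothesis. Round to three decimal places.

Row total (Control) = 521; column total (Neutral) = 383; grand total N = 917.
Expected count = (row total × column total) / N = 521 × 383 / 917 = 217.604.

217.604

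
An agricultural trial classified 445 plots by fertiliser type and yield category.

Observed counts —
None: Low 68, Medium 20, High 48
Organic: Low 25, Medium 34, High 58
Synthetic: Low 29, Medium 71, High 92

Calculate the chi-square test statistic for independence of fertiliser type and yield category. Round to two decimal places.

55.36

Row totals: 136, 117, 192. Column totals: 122, 125, 198. Grand total N = 445.
Expected counts (row total × column total / N):
  None, Low: 136×122/445 = 37.285
  None, Medium: 136×125/445 = 38.202
  None, High: 136×198/445 = 60.512
  Organic, Low: 117×122/445 = 32.076
  Organic, Medium: 117×125/445 = 32.865
  Organic, High: 117×198/445 = 52.058
  Synthetic, Low: 192×122/445 = 52.638
  Synthetic, Medium: 192×125/445 = 53.933
  Synthetic, High: 192×198/445 = 85.429
Contributions (O − E)²/E:
  (68 − 37.285)²/37.285 = 25.3027
  (20 − 38.202)²/38.202 = 8.6727
  (48 − 60.512)²/60.512 = 2.5871
  (25 − 32.076)²/32.076 = 1.5610
  (34 − 32.865)²/32.865 = 0.0392
  (58 − 52.058)²/52.058 = 0.6782
  (29 − 52.638)²/52.638 = 10.6151
  (71 − 53.933)²/53.933 = 5.4008
  (92 − 85.429)²/85.429 = 0.5054
χ² = 25.3027 + 8.6727 + 2.5871 + 1.5610 + 0.0392 + 0.6782 + 10.6151 + 5.4008 + 0.5054 = 55.36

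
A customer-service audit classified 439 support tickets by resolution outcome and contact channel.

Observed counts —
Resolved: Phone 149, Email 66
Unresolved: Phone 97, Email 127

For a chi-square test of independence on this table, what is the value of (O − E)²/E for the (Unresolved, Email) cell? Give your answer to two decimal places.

8.26

Row total (Unresolved) = 224; column total (Email) = 193; N = 439.
Expected count E = 224 × 193 / 439 = 98.478.
Contribution = (O − E)²/E = (127 − 98.478)² / 98.478 = 8.26.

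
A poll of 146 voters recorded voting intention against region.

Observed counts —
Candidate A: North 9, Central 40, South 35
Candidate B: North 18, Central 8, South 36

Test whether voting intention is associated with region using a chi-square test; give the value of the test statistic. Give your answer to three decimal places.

Row totals: 84, 62. Column totals: 27, 48, 71. Grand total N = 146.
Expected counts (row total × column total / N):
  Candidate A, North: 84×27/146 = 15.5342
  Candidate A, Central: 84×48/146 = 27.6164
  Candidate A, South: 84×71/146 = 40.8493
  Candidate B, North: 62×27/146 = 11.4658
  Candidate B, Central: 62×48/146 = 20.3836
  Candidate B, South: 62×71/146 = 30.1507
Contributions (O − E)²/E:
  (9 − 15.5342)²/15.5342 = 2.7485
  (40 − 27.6164)²/27.6164 = 5.5530
  (35 − 40.8493)²/40.8493 = 0.8376
  (18 − 11.4658)²/11.4658 = 3.7237
  (8 − 20.3836)²/20.3836 = 7.5234
  (36 − 30.1507)²/30.1507 = 1.1348
χ² = 2.7485 + 5.5530 + 0.8376 + 3.7237 + 7.5234 + 1.1348 = 21.521

21.521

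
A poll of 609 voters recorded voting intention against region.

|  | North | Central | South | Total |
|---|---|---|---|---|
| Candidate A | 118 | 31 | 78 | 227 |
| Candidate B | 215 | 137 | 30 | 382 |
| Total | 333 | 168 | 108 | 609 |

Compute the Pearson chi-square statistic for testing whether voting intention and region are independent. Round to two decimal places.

82.35

Grand total N = 609.
Expected counts (row total × column total / N):
  Candidate A, North: 227×333/609 = 124.1232
  Candidate A, Central: 227×168/609 = 62.6207
  Candidate A, South: 227×108/609 = 40.2562
  Candidate B, North: 382×333/609 = 208.8768
  Candidate B, Central: 382×168/609 = 105.3793
  Candidate B, South: 382×108/609 = 67.7438
Contributions (O − E)²/E:
  (118 − 124.1232)²/124.1232 = 0.3021
  (31 − 62.6207)²/62.6207 = 15.9671
  (78 − 40.2562)²/40.2562 = 35.3882
  (215 − 208.8768)²/208.8768 = 0.1795
  (137 − 105.3793)²/105.3793 = 9.4883
  (30 − 67.7438)²/67.7438 = 21.0291
χ² = 0.3021 + 15.9671 + 35.3882 + 0.1795 + 9.4883 + 21.0291 = 82.35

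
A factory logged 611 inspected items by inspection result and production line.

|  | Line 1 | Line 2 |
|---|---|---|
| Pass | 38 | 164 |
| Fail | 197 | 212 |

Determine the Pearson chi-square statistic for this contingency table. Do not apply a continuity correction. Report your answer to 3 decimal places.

49.227

Row totals: 202, 409. Column totals: 235, 376. Grand total N = 611.
Expected counts (row total × column total / N):
  Pass, Line 1: 202×235/611 = 77.6923
  Pass, Line 2: 202×376/611 = 124.3077
  Fail, Line 1: 409×235/611 = 157.3077
  Fail, Line 2: 409×376/611 = 251.6923
Contributions (O − E)²/E:
  (38 − 77.6923)²/77.6923 = 20.2784
  (164 − 124.3077)²/124.3077 = 12.6740
  (197 − 157.3077)²/157.3077 = 10.0153
  (212 − 251.6923)²/251.6923 = 6.2595
χ² = 20.2784 + 12.6740 + 10.0153 + 6.2595 = 49.227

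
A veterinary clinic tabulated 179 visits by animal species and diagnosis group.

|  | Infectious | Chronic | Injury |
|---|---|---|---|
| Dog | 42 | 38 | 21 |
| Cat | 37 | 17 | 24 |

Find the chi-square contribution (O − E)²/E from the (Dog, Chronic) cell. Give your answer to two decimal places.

Row total (Dog) = 101; column total (Chronic) = 55; N = 179.
Expected count E = 101 × 55 / 179 = 31.034.
Contribution = (O − E)²/E = (38 − 31.034)² / 31.034 = 1.56.

1.56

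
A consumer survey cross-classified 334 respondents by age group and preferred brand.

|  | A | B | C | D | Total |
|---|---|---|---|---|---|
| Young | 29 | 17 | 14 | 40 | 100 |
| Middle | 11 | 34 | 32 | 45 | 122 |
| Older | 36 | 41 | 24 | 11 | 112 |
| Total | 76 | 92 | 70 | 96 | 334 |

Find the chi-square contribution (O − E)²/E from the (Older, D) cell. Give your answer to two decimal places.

Row total (Older) = 112; column total (D) = 96; N = 334.
Expected count E = 112 × 96 / 334 = 32.192.
Contribution = (O − E)²/E = (11 − 32.192)² / 32.192 = 13.95.

13.95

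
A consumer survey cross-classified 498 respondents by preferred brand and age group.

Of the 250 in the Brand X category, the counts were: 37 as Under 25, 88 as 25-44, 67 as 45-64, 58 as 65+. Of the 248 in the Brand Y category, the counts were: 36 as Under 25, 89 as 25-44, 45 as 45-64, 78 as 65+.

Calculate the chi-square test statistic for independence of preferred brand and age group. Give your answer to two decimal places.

7.27

Row totals: 250, 248. Column totals: 73, 177, 112, 136. Grand total N = 498.
Expected counts (row total × column total / N):
  Brand X, Under 25: 250×73/498 = 36.647
  Brand X, 25-44: 250×177/498 = 88.855
  Brand X, 45-64: 250×112/498 = 56.225
  Brand X, 65+: 250×136/498 = 68.273
  Brand Y, Under 25: 248×73/498 = 36.353
  Brand Y, 25-44: 248×177/498 = 88.145
  Brand Y, 45-64: 248×112/498 = 55.775
  Brand Y, 65+: 248×136/498 = 67.727
Contributions (O − E)²/E:
  (37 − 36.647)²/36.647 = 0.0034
  (88 − 88.855)²/88.855 = 0.0082
  (67 − 56.225)²/56.225 = 2.0649
  (58 − 68.273)²/68.273 = 1.5458
  (36 − 36.353)²/36.353 = 0.0034
  (89 − 88.145)²/88.145 = 0.0083
  (45 − 55.775)²/55.775 = 2.0816
  (78 − 67.727)²/67.727 = 1.5582
χ² = 0.0034 + 0.0082 + 2.0649 + 1.5458 + 0.0034 + 0.0083 + 2.0816 + 1.5582 = 7.27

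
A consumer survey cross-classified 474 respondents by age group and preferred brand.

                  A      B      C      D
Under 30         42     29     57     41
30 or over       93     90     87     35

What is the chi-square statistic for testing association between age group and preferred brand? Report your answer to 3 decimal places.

19.874

Row totals: 169, 305. Column totals: 135, 119, 144, 76. Grand total N = 474.
Expected counts (row total × column total / N):
  Under 30, A: 169×135/474 = 48.1329
  Under 30, B: 169×119/474 = 42.4283
  Under 30, C: 169×144/474 = 51.3418
  Under 30, D: 169×76/474 = 27.0970
  30 or over, A: 305×135/474 = 86.8671
  30 or over, B: 305×119/474 = 76.5717
  30 or over, C: 305×144/474 = 92.6582
  30 or over, D: 305×76/474 = 48.9030
Contributions (O − E)²/E:
  (42 − 48.1329)²/48.1329 = 0.7814
  (29 − 42.4283)²/42.4283 = 4.2500
  (57 − 51.3418)²/51.3418 = 0.6236
  (41 − 27.0970)²/27.0970 = 7.1334
  (93 − 86.8671)²/86.8671 = 0.4330
  (90 − 76.5717)²/76.5717 = 2.3549
  (87 − 92.6582)²/92.6582 = 0.3455
  (35 − 48.9030)²/48.9030 = 3.9526
χ² = 0.7814 + 4.2500 + 0.6236 + 7.1334 + 0.4330 + 2.3549 + 0.3455 + 3.9526 = 19.874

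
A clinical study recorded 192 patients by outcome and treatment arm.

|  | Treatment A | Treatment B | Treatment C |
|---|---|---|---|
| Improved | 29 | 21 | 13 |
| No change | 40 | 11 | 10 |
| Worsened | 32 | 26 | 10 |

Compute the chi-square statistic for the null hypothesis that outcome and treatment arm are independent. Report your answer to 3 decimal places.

Row totals: 63, 61, 68. Column totals: 101, 58, 33. Grand total N = 192.
Expected counts (row total × column total / N):
  Improved, Treatment A: 63×101/192 = 33.1406
  Improved, Treatment B: 63×58/192 = 19.0312
  Improved, Treatment C: 63×33/192 = 10.8281
  No change, Treatment A: 61×101/192 = 32.0885
  No change, Treatment B: 61×58/192 = 18.4271
  No change, Treatment C: 61×33/192 = 10.4844
  Worsened, Treatment A: 68×101/192 = 35.7708
  Worsened, Treatment B: 68×58/192 = 20.5417
  Worsened, Treatment C: 68×33/192 = 11.6875
Contributions (O − E)²/E:
  (29 − 33.1406)²/33.1406 = 0.5173
  (21 − 19.0312)²/19.0312 = 0.2037
  (13 − 10.8281)²/10.8281 = 0.4356
  (40 − 32.0885)²/32.0885 = 1.9506
  (11 − 18.4271)²/18.4271 = 2.9935
  (10 − 10.4844)²/10.4844 = 0.0224
  (32 − 35.7708)²/35.7708 = 0.3975
  (26 − 20.5417)²/20.5417 = 1.4504
  (10 − 11.6875)²/11.6875 = 0.2436
χ² = 0.5173 + 0.2037 + 0.4356 + 1.9506 + 2.9935 + 0.0224 + 0.3975 + 1.4504 + 0.2436 = 8.215

8.215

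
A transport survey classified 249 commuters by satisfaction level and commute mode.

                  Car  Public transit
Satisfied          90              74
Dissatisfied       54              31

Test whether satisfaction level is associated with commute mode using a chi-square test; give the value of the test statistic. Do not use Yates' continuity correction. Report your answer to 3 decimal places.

1.718

Row totals: 164, 85. Column totals: 144, 105. Grand total N = 249.
Expected counts (row total × column total / N):
  Satisfied, Car: 164×144/249 = 94.8434
  Satisfied, Public transit: 164×105/249 = 69.1566
  Dissatisfied, Car: 85×144/249 = 49.1566
  Dissatisfied, Public transit: 85×105/249 = 35.8434
Contributions (O − E)²/E:
  (90 − 94.8434)²/94.8434 = 0.2473
  (74 − 69.1566)²/69.1566 = 0.3392
  (54 − 49.1566)²/49.1566 = 0.4772
  (31 − 35.8434)²/35.8434 = 0.6545
χ² = 0.2473 + 0.3392 + 0.4772 + 0.6545 = 1.718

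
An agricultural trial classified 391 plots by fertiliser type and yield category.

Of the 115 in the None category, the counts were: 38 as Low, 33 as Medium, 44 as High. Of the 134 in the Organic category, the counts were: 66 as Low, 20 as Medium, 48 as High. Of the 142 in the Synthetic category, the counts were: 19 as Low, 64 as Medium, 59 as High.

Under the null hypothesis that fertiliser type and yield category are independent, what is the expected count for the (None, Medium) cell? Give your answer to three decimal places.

34.412

Row total (None) = 115; column total (Medium) = 117; grand total N = 391.
Expected count = (row total × column total) / N = 115 × 117 / 391 = 34.412.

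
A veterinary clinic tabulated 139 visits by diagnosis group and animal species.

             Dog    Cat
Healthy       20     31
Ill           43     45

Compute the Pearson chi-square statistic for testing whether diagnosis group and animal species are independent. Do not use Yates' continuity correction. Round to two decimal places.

Row totals: 51, 88. Column totals: 63, 76. Grand total N = 139.
Expected counts (row total × column total / N):
  Healthy, Dog: 51×63/139 = 23.115
  Healthy, Cat: 51×76/139 = 27.885
  Ill, Dog: 88×63/139 = 39.885
  Ill, Cat: 88×76/139 = 48.115
Contributions (O − E)²/E:
  (20 − 23.115)²/23.115 = 0.4198
  (31 − 27.885)²/27.885 = 0.3480
  (43 − 39.885)²/39.885 = 0.2433
  (45 − 48.115)²/48.115 = 0.2017
χ² = 0.4198 + 0.3480 + 0.2433 + 0.2017 = 1.21

1.21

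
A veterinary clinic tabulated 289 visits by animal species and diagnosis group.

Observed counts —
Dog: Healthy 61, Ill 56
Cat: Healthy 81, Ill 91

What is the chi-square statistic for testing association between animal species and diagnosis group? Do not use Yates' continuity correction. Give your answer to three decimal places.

Row totals: 117, 172. Column totals: 142, 147. Grand total N = 289.
Expected counts (row total × column total / N):
  Dog, Healthy: 117×142/289 = 57.4879
  Dog, Ill: 117×147/289 = 59.5121
  Cat, Healthy: 172×142/289 = 84.5121
  Cat, Ill: 172×147/289 = 87.4879
Contributions (O − E)²/E:
  (61 − 57.4879)²/57.4879 = 0.2146
  (56 − 59.5121)²/59.5121 = 0.2073
  (81 − 84.5121)²/84.5121 = 0.1460
  (91 − 87.4879)²/87.4879 = 0.1410
χ² = 0.2146 + 0.2073 + 0.1460 + 0.1410 = 0.709

0.709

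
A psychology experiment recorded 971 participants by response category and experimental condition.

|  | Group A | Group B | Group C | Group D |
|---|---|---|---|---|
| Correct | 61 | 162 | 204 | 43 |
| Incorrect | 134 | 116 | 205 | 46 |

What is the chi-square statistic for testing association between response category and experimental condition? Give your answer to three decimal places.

34.088

Row totals: 470, 501. Column totals: 195, 278, 409, 89. Grand total N = 971.
Expected counts (row total × column total / N):
  Correct, Group A: 470×195/971 = 94.3872
  Correct, Group B: 470×278/971 = 134.5623
  Correct, Group C: 470×409/971 = 197.9712
  Correct, Group D: 470×89/971 = 43.0793
  Incorrect, Group A: 501×195/971 = 100.6128
  Incorrect, Group B: 501×278/971 = 143.4377
  Incorrect, Group C: 501×409/971 = 211.0288
  Incorrect, Group D: 501×89/971 = 45.9207
Contributions (O − E)²/E:
  (61 − 94.3872)²/94.3872 = 11.8099
  (162 − 134.5623)²/134.5623 = 5.5946
  (204 − 197.9712)²/197.9712 = 0.1836
  (43 − 43.0793)²/43.0793 = 0.0001
  (134 − 100.6128)²/100.6128 = 11.0792
  (116 − 143.4377)²/143.4377 = 5.2485
  (205 − 211.0288)²/211.0288 = 0.1722
  (46 − 45.9207)²/45.9207 = 0.0001
χ² = 11.8099 + 5.5946 + 0.1836 + 0.0001 + 11.0792 + 5.2485 + 0.1722 + 0.0001 = 34.088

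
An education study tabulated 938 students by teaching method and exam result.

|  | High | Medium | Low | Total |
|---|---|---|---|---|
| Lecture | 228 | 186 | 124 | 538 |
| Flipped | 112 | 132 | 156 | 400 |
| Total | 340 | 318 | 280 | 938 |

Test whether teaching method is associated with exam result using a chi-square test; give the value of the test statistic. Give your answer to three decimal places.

32.811

Grand total N = 938.
Expected counts (row total × column total / N):
  Lecture, High: 538×340/938 = 195.0107
  Lecture, Medium: 538×318/938 = 182.3923
  Lecture, Low: 538×280/938 = 160.5970
  Flipped, High: 400×340/938 = 144.9893
  Flipped, Medium: 400×318/938 = 135.6077
  Flipped, Low: 400×280/938 = 119.4030
Contributions (O − E)²/E:
  (228 − 195.0107)²/195.0107 = 5.5807
  (186 − 182.3923)²/182.3923 = 0.0714
  (124 − 160.5970)²/160.5970 = 8.3398
  (112 − 144.9893)²/144.9893 = 7.5060
  (132 − 135.6077)²/135.6077 = 0.0960
  (156 − 119.4030)²/119.4030 = 11.2170
χ² = 5.5807 + 0.0714 + 8.3398 + 7.5060 + 0.0960 + 11.2170 = 32.811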